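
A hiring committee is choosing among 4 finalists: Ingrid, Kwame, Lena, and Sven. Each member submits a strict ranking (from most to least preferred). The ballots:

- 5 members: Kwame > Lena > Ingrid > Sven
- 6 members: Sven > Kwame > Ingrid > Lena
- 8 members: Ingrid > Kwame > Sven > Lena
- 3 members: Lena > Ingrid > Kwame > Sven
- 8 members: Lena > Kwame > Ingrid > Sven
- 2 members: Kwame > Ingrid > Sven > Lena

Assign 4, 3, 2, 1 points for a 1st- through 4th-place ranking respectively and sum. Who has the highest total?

Ingrid: 5·2 + 6·2 + 8·4 + 3·3 + 8·2 + 2·3 = 85
Kwame: 5·4 + 6·3 + 8·3 + 3·2 + 8·3 + 2·4 = 100
Lena: 5·3 + 6·1 + 8·1 + 3·4 + 8·4 + 2·1 = 75
Sven: 5·1 + 6·4 + 8·2 + 3·1 + 8·1 + 2·2 = 60
Kwame has the highest Borda score (100).

Kwame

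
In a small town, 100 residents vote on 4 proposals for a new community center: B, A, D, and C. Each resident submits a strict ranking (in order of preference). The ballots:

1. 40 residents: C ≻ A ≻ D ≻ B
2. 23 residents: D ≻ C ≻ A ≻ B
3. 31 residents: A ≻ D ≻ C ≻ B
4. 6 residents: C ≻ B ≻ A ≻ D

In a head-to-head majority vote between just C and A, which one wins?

Voters preferring C to A: 69; preferring A to C: 31.
C wins the head-to-head.

C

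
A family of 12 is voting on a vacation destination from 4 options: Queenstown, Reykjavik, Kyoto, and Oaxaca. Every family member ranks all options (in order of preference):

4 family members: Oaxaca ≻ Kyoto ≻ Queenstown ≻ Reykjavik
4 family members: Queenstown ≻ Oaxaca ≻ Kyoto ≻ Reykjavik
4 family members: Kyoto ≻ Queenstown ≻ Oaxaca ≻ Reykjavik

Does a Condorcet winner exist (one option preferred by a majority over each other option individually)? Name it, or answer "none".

none

Checking pairwise contests:
Kyoto beats Queenstown 8–4.
Queenstown beats Reykjavik 12–0.
Oaxaca beats Kyoto 8–4.
Queenstown beats Oaxaca 8–4.
Every option loses at least one head-to-head, so there is no Condorcet winner.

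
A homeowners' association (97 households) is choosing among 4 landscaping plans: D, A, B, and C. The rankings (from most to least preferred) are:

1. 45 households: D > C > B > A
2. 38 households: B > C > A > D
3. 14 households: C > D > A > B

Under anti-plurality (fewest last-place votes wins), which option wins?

C

Last-place votes: D 38, A 45, B 14, C 0.
C is ranked last by the fewest voters, so C wins.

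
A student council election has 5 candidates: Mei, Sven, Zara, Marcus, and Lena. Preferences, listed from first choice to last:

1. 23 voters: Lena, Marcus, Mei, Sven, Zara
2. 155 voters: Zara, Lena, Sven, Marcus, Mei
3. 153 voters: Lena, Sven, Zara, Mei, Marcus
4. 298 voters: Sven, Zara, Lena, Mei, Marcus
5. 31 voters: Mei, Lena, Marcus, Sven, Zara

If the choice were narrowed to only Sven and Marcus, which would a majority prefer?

Voters preferring Sven to Marcus: 606; preferring Marcus to Sven: 54.
Sven wins the head-to-head.

Sven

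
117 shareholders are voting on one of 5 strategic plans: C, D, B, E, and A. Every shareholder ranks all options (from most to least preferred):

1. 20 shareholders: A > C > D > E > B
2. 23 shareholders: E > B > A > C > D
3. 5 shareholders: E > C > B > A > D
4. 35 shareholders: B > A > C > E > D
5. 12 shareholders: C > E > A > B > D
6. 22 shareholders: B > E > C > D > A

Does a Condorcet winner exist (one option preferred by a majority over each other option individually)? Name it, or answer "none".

Checking pairwise contests:
B beats C 80–37.
C beats D 117–0.
E beats B 60–57.
C beats E 67–50.
B beats A 85–32.
Every option loses at least one head-to-head, so there is no Condorcet winner.

none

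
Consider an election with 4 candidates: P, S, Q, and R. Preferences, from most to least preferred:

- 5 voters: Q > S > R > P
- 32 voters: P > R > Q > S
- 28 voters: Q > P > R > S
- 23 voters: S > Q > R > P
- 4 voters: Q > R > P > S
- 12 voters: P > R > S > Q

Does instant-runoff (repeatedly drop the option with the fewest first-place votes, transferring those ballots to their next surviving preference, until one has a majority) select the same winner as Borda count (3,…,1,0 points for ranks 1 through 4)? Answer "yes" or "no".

no

Instant-runoff — R1 P 44, S 23, Q 37, R 0 (R out); R2 P 44, S 23, Q 37 (S out); R3 P 44, Q 60 (Q winner). Winner: Q.
Borda — scores: P 192, S 91, Q 189, R 152. Winner: P.
The two methods disagree.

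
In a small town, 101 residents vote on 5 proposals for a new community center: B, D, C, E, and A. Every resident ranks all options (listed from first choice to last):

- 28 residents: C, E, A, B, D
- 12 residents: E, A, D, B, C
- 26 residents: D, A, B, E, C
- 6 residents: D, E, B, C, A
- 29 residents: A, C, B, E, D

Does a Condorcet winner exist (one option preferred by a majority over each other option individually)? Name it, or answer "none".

A

A vs B: 95–6 for A.
A vs D: 69–32 for A.
A vs C: 67–34 for A.
A vs E: 55–46 for A.
A beats every other option head-to-head.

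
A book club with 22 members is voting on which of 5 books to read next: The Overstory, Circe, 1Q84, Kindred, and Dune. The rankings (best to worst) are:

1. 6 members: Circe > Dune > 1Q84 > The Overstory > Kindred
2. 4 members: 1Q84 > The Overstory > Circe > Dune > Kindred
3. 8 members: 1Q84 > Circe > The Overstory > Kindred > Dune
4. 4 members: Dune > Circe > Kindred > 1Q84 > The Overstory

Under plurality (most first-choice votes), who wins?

1Q84

First-place votes: The Overstory 0, Circe 6, 1Q84 12, Kindred 0, Dune 4.
1Q84 has the most first-place votes.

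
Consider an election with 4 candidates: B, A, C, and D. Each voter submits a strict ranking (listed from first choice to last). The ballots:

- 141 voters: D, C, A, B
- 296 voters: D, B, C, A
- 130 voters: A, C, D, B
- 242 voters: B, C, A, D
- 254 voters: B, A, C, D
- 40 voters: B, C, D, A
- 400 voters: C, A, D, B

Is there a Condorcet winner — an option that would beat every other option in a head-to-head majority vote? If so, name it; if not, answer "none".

Checking pairwise contests:
D beats B 967–536.
B beats A 832–671.
B beats C 832–671.
A beats D 1026–477.
Every option loses at least one head-to-head, so there is no Condorcet winner.

none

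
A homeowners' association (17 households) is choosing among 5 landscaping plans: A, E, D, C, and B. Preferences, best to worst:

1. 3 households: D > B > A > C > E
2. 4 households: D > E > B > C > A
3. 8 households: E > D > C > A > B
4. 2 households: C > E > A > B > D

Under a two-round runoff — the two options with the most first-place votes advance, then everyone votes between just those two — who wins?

Round 1 first-place votes: A 0, E 8, D 7, C 2, B 0.
E and D advance.
Runoff: E is preferred to D by 10 voters; D by 7.
E wins the runoff.

E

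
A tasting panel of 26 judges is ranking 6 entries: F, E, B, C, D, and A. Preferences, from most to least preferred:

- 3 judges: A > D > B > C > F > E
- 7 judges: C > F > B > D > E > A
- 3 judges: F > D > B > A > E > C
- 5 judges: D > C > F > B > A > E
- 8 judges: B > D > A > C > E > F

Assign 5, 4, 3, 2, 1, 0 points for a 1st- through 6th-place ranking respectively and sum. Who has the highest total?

D

F: 3·1 + 7·4 + 3·5 + 5·3 + 8·0 = 61
E: 3·0 + 7·1 + 3·1 + 5·0 + 8·1 = 18
B: 3·3 + 7·3 + 3·3 + 5·2 + 8·5 = 89
C: 3·2 + 7·5 + 3·0 + 5·4 + 8·2 = 77
D: 3·4 + 7·2 + 3·4 + 5·5 + 8·4 = 95
A: 3·5 + 7·0 + 3·2 + 5·1 + 8·3 = 50
D has the highest Borda score (95).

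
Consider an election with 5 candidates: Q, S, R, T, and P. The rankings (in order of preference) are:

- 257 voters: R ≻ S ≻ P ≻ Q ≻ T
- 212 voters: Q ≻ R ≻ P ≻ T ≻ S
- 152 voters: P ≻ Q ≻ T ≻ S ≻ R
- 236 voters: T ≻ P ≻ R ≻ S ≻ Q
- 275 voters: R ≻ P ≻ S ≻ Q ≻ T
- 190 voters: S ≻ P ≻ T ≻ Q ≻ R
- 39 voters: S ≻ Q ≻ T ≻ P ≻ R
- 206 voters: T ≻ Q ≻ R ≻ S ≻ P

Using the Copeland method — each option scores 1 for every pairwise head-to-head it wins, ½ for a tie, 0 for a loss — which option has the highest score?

Q: beats R and T; loses to S and P → score 2.
S: beats Q; loses to R, T, and P → score 1.
R: beats S and P; loses to Q and T → score 2.
T: beats S and R; loses to Q and P → score 2.
P: beats Q, S, and T; loses to R → score 3.
P has the best pairwise record.

P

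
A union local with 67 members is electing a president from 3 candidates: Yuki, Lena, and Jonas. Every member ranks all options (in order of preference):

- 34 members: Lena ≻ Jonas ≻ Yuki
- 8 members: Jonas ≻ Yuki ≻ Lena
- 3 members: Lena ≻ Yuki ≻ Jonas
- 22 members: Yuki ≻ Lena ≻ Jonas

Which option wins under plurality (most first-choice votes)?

First-place votes: Yuki 22, Lena 37, Jonas 8.
Lena has the most first-place votes.

Lena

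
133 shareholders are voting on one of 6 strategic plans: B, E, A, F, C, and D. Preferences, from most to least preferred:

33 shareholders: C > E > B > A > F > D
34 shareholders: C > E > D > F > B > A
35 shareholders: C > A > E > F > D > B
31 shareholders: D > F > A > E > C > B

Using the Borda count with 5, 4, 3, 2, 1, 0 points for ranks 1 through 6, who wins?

C

B: 33·3 + 34·1 + 35·0 + 31·0 = 133
E: 33·4 + 34·4 + 35·3 + 31·2 = 435
A: 33·2 + 34·0 + 35·4 + 31·3 = 299
F: 33·1 + 34·2 + 35·2 + 31·4 = 295
C: 33·5 + 34·5 + 35·5 + 31·1 = 541
D: 33·0 + 34·3 + 35·1 + 31·5 = 292
C has the highest Borda score (541).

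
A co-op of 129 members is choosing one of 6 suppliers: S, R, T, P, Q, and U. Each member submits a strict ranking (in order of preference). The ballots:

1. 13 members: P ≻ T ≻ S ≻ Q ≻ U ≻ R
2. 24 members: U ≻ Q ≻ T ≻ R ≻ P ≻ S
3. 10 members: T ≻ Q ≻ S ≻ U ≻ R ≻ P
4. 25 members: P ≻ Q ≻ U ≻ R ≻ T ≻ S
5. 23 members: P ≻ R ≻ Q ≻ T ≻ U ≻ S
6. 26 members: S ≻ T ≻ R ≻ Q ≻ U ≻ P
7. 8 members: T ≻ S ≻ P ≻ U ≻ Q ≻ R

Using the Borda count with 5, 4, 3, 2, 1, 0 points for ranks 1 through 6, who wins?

Q

S: 13·3 + 24·0 + 10·3 + 25·0 + 23·0 + 26·5 + 8·4 = 231
R: 13·0 + 24·2 + 10·1 + 25·2 + 23·4 + 26·3 + 8·0 = 278
T: 13·4 + 24·3 + 10·5 + 25·1 + 23·2 + 26·4 + 8·5 = 389
P: 13·5 + 24·1 + 10·0 + 25·5 + 23·5 + 26·0 + 8·3 = 353
Q: 13·2 + 24·4 + 10·4 + 25·4 + 23·3 + 26·2 + 8·1 = 391
U: 13·1 + 24·5 + 10·2 + 25·3 + 23·1 + 26·1 + 8·2 = 293
Q has the highest Borda score (391).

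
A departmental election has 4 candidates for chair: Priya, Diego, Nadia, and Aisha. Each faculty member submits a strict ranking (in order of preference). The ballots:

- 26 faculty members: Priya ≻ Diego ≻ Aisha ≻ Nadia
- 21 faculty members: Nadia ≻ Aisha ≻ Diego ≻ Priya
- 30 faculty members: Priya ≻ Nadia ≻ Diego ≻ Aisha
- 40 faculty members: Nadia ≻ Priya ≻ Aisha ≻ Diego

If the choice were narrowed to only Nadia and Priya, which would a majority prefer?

Voters preferring Nadia to Priya: 61; preferring Priya to Nadia: 56.
Nadia wins the head-to-head.

Nadia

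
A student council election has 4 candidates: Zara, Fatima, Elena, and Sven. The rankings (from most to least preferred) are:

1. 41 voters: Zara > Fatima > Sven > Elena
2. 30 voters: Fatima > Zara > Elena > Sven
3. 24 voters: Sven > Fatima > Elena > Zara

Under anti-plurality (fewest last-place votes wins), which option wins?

Fatima

Last-place votes: Zara 24, Fatima 0, Elena 41, Sven 30.
Fatima is ranked last by the fewest voters, so Fatima wins.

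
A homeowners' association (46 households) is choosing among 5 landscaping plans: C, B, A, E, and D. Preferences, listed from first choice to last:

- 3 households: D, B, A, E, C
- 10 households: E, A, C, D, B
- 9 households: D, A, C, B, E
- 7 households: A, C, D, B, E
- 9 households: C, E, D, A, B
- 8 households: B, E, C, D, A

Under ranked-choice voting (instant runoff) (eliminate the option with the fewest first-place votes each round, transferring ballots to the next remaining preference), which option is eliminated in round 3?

Round 1: C 9, B 8, A 7, E 10, D 12. Eliminate A.
Round 2: C 16, B 8, E 10, D 12. Eliminate B.
Round 3: C 16, E 18, D 12. Eliminate D.

D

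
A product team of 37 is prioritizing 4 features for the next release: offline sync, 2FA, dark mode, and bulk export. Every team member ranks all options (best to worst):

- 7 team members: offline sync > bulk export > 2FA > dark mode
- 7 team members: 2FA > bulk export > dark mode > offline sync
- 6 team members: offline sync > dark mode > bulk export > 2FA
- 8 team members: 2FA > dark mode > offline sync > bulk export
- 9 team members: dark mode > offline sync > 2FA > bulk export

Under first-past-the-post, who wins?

2FA

First-place votes: offline sync 13, 2FA 15, dark mode 9, bulk export 0.
2FA has the most first-place votes.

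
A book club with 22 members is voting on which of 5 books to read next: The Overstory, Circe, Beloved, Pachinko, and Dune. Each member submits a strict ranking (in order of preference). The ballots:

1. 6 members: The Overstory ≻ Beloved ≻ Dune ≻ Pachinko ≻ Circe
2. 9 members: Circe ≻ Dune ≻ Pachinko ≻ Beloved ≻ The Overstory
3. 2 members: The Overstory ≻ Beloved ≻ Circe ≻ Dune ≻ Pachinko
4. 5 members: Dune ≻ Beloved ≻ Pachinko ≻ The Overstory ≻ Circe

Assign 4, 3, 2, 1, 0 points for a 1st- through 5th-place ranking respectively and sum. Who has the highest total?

The Overstory: 6·4 + 9·0 + 2·4 + 5·1 = 37
Circe: 6·0 + 9·4 + 2·2 + 5·0 = 40
Beloved: 6·3 + 9·1 + 2·3 + 5·3 = 48
Pachinko: 6·1 + 9·2 + 2·0 + 5·2 = 34
Dune: 6·2 + 9·3 + 2·1 + 5·4 = 61
Dune has the highest Borda score (61).

Dune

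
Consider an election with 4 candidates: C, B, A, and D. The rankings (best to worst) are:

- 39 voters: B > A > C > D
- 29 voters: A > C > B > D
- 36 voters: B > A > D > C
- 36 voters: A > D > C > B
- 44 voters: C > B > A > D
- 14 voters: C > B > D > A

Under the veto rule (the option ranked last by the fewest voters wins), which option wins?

A

Last-place votes: C 36, B 36, A 14, D 112.
A is ranked last by the fewest voters, so A wins.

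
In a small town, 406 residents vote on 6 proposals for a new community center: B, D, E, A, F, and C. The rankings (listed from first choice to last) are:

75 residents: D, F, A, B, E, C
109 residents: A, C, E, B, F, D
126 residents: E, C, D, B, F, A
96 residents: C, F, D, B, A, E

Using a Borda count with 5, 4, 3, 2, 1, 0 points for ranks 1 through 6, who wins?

C

B: 75·2 + 109·2 + 126·2 + 96·2 = 812
D: 75·5 + 109·0 + 126·3 + 96·3 = 1041
E: 75·1 + 109·3 + 126·5 + 96·0 = 1032
A: 75·3 + 109·5 + 126·0 + 96·1 = 866
F: 75·4 + 109·1 + 126·1 + 96·4 = 919
C: 75·0 + 109·4 + 126·4 + 96·5 = 1420
C has the highest Borda score (1420).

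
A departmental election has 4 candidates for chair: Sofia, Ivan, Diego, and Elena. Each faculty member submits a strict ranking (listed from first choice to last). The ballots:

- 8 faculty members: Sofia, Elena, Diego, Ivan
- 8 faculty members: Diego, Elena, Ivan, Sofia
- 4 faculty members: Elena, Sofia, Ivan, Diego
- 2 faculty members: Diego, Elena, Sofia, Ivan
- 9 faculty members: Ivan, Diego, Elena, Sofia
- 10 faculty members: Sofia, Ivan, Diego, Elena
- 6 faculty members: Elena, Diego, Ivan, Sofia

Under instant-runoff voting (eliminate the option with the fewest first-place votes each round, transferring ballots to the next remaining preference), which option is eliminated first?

Round 1: Sofia 18, Ivan 9, Diego 10, Elena 10. Eliminate Ivan.

Ivan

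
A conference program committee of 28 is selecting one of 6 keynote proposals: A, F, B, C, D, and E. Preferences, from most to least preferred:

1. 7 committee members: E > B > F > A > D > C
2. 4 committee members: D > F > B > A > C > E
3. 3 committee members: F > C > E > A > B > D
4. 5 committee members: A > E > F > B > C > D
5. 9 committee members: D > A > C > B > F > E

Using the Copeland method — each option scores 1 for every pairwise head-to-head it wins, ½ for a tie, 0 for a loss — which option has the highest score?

A

A: beats B, C, D, and E; ties F → score 4.5.
F: beats C, D, and E; ties A; loses to B → score 3.5.
B: beats F, C, and D; loses to A and E → score 3.
C: beats E; loses to A, F, B, and D → score 1.
D: beats C; loses to A, F, B, and E → score 1.
E: beats B and D; loses to A, F, and C → score 2.
A has the best pairwise record.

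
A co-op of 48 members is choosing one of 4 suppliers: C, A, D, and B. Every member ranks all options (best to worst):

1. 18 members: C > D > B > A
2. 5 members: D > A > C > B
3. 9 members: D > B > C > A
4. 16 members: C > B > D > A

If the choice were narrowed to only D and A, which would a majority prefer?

Voters preferring D to A: 48; preferring A to D: 0.
D wins the head-to-head.

D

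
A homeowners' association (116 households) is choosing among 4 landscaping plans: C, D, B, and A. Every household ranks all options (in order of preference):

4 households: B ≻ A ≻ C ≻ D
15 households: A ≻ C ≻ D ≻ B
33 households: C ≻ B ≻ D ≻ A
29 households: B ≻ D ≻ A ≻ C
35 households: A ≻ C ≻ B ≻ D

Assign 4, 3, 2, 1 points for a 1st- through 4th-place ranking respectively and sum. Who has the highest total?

C

C: 4·2 + 15·3 + 33·4 + 29·1 + 35·3 = 319
D: 4·1 + 15·2 + 33·2 + 29·3 + 35·1 = 222
B: 4·4 + 15·1 + 33·3 + 29·4 + 35·2 = 316
A: 4·3 + 15·4 + 33·1 + 29·2 + 35·4 = 303
C has the highest Borda score (319).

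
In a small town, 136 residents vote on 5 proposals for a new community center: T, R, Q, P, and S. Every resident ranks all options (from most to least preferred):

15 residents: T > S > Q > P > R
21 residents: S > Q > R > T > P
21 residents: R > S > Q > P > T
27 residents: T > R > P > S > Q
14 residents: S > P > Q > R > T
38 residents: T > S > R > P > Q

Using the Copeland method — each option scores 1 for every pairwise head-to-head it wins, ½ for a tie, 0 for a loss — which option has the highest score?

T: beats R, Q, P, and S → score 4.
R: beats Q and P; loses to T and S → score 2.
Q: loses to T, R, P, and S → score 0.
P: beats Q; loses to T, R, and S → score 1.
S: beats R, Q, and P; loses to T → score 3.
T has the best pairwise record.

T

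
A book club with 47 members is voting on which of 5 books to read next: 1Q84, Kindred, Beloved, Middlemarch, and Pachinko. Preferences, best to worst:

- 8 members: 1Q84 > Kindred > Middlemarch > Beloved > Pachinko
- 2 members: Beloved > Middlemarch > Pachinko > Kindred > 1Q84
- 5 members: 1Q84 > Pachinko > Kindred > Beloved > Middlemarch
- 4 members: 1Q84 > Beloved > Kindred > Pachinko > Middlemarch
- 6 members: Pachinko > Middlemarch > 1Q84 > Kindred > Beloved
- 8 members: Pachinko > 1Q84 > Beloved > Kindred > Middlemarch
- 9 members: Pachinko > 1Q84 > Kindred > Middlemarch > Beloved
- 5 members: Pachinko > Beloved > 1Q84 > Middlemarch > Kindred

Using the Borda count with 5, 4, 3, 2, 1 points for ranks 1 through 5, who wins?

1Q84: 8·5 + 2·1 + 5·5 + 4·5 + 6·3 + 8·4 + 9·4 + 5·3 = 188
Kindred: 8·4 + 2·2 + 5·3 + 4·3 + 6·2 + 8·2 + 9·3 + 5·1 = 123
Beloved: 8·2 + 2·5 + 5·2 + 4·4 + 6·1 + 8·3 + 9·1 + 5·4 = 111
Middlemarch: 8·3 + 2·4 + 5·1 + 4·1 + 6·4 + 8·1 + 9·2 + 5·2 = 101
Pachinko: 8·1 + 2·3 + 5·4 + 4·2 + 6·5 + 8·5 + 9·5 + 5·5 = 182
1Q84 has the highest Borda score (188).

1Q84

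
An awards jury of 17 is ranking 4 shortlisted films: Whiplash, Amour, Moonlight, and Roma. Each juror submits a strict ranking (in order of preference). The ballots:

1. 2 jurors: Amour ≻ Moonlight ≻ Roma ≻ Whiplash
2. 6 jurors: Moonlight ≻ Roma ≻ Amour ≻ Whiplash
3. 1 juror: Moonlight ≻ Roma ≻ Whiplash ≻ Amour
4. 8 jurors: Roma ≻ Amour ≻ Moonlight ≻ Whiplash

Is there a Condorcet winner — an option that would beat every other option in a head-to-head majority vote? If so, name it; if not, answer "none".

Checking pairwise contests:
Amour beats Whiplash 16–1.
Roma beats Amour 15–2.
Amour beats Moonlight 10–7.
Moonlight beats Roma 9–8.
Every option loses at least one head-to-head, so there is no Condorcet winner.

none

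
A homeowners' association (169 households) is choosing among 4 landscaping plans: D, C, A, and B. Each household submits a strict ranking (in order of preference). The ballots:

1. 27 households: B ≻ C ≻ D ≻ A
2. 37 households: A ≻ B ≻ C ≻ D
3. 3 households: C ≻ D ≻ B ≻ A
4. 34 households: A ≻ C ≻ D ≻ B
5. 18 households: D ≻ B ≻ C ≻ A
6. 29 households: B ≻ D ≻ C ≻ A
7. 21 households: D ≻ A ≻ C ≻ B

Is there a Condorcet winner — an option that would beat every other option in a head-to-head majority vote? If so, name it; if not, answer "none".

Checking pairwise contests:
C beats D 101–68.
A beats C 92–77.
D beats A 98–71.
A beats B 92–77.
Every option loses at least one head-to-head, so there is no Condorcet winner.

none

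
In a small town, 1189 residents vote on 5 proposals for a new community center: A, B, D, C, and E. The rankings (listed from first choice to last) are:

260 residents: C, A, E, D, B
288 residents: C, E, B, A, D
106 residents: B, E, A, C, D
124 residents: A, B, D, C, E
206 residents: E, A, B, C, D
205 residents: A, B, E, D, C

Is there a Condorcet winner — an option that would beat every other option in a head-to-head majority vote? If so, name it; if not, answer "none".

Checking pairwise contests:
E beats A 600–589.
A beats B 795–394.
A beats D 1189–0.
A beats C 641–548.
C beats E 672–517.
Every option loses at least one head-to-head, so there is no Condorcet winner.

none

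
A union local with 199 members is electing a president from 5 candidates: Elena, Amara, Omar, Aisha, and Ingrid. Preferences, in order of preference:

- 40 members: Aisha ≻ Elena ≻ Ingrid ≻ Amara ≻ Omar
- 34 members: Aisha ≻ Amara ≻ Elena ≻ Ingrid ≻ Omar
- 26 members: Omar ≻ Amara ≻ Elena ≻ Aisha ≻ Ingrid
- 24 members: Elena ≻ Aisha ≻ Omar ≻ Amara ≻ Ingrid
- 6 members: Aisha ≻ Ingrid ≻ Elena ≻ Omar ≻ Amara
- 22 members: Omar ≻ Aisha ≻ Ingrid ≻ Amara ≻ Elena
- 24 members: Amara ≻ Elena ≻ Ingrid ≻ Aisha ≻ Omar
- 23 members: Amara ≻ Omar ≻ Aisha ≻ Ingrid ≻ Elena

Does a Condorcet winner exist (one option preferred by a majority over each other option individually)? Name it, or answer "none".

Aisha vs Elena: 125–74 for Aisha.
Aisha vs Amara: 126–73 for Aisha.
Aisha vs Omar: 128–71 for Aisha.
Aisha vs Ingrid: 175–24 for Aisha.
Aisha beats every other option head-to-head.

Aisha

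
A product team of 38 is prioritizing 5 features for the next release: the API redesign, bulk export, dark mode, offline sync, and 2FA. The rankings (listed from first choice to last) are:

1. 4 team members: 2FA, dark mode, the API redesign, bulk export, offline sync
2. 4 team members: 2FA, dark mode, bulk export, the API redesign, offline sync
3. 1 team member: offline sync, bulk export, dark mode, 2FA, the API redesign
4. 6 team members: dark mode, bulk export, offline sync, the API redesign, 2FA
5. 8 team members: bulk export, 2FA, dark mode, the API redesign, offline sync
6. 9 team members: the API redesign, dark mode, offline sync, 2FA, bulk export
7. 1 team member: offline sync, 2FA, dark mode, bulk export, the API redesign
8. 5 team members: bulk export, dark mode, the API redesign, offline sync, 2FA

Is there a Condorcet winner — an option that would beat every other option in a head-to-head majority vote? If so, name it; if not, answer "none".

dark mode vs the API redesign: 29–9 for dark mode.
dark mode vs bulk export: 24–14 for dark mode.
dark mode vs offline sync: 36–2 for dark mode.
dark mode vs 2FA: 21–17 for dark mode.
dark mode beats every other option head-to-head.

dark mode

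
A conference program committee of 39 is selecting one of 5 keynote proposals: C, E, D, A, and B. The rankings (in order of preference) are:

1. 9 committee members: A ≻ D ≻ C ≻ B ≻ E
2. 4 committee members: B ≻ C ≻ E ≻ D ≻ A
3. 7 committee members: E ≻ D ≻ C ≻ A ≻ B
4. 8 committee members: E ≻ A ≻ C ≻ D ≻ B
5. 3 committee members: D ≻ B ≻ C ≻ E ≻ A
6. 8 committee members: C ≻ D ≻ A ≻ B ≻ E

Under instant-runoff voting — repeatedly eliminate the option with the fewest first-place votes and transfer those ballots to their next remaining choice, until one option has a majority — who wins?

C

Round 1: C 8, E 15, D 3, A 9, B 4. Eliminate D.
Round 2: C 8, E 15, A 9, B 7. Eliminate B.
Round 3: C 15, E 15, A 9. Eliminate A.
Round 4: C 24, E 15. C has a majority.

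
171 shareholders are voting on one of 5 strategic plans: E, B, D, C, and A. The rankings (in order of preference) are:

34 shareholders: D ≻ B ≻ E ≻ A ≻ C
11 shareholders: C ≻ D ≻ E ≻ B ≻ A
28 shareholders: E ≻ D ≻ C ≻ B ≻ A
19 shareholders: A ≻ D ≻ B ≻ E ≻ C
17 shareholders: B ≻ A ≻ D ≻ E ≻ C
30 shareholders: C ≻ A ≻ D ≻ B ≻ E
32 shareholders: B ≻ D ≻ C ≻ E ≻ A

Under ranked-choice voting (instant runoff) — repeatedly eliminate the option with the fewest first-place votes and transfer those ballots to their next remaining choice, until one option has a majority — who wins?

D

Round 1: E 28, B 49, D 34, C 41, A 19. Eliminate A.
Round 2: E 28, B 49, D 53, C 41. Eliminate E.
Round 3: B 49, D 81, C 41. Eliminate C.
Round 4: B 49, D 122. D has a majority.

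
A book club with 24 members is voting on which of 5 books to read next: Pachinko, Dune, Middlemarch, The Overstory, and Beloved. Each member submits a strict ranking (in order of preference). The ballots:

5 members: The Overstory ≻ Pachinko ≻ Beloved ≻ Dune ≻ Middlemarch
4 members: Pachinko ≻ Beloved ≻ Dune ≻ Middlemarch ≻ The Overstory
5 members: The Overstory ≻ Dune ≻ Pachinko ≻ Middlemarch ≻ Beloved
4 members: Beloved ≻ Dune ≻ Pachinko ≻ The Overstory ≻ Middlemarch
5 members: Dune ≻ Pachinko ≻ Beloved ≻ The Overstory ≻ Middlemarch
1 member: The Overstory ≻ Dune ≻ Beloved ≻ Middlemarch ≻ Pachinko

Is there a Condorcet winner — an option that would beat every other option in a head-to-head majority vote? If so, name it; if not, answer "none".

none

Checking pairwise contests:
Dune beats Pachinko 15–9.
Beloved beats Dune 13–11.
Pachinko beats Middlemarch 23–1.
Pachinko beats The Overstory 13–11.
Pachinko beats Beloved 19–5.
Every option loses at least one head-to-head, so there is no Condorcet winner.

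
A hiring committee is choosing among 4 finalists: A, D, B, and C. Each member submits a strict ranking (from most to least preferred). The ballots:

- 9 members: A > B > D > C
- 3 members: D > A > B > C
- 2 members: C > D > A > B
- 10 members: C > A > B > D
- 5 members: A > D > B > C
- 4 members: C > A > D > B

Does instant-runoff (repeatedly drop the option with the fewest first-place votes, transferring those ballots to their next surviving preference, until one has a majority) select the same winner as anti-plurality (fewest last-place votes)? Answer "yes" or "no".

Instant-runoff — R1 A 14, D 3, B 0, C 16 (B out); R2 A 14, D 3, C 16 (D out); R3 A 17, C 16 (A winner). Winner: A.
Anti-plurality — last-place votes: A 0, D 10, B 6, C 17. Winner: A.
The two methods agree.

yes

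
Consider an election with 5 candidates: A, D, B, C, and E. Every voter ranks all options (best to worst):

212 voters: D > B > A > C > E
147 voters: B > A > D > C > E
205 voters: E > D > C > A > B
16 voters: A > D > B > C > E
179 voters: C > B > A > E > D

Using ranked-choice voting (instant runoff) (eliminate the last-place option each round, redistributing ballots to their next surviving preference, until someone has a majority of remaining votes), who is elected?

Round 1: A 16, D 212, B 147, C 179, E 205. Eliminate A.
Round 2: D 228, B 147, C 179, E 205. Eliminate B.
Round 3: D 375, C 179, E 205. Eliminate C.
Round 4: D 375, E 384. E has a majority.

E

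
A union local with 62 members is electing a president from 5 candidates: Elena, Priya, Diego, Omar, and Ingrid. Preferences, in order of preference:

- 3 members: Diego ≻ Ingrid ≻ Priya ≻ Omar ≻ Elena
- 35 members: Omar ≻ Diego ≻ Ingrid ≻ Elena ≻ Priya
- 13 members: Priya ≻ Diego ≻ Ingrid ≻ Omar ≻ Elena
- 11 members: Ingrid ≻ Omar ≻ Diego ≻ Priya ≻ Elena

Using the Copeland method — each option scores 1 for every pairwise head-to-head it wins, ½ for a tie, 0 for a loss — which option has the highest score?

Omar

Elena: beats Priya; loses to Diego, Omar, and Ingrid → score 1.
Priya: loses to Elena, Diego, Omar, and Ingrid → score 0.
Diego: beats Elena, Priya, and Ingrid; loses to Omar → score 3.
Omar: beats Elena, Priya, Diego, and Ingrid → score 4.
Ingrid: beats Elena and Priya; loses to Diego and Omar → score 2.
Omar has the best pairwise record.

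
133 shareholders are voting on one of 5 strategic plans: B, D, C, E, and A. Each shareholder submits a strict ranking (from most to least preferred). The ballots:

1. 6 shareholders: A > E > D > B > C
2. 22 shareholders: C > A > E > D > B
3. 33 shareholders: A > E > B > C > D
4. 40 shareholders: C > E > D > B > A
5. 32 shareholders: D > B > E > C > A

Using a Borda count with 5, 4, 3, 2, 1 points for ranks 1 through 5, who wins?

E

B: 6·2 + 22·1 + 33·3 + 40·2 + 32·4 = 341
D: 6·3 + 22·2 + 33·1 + 40·3 + 32·5 = 375
C: 6·1 + 22·5 + 33·2 + 40·5 + 32·2 = 446
E: 6·4 + 22·3 + 33·4 + 40·4 + 32·3 = 478
A: 6·5 + 22·4 + 33·5 + 40·1 + 32·1 = 355
E has the highest Borda score (478).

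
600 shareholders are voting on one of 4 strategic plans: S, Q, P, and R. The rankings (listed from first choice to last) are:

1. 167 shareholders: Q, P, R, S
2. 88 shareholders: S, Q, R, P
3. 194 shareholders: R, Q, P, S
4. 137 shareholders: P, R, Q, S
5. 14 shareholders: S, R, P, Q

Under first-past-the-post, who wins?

First-place votes: S 102, Q 167, P 137, R 194.
R has the most first-place votes.

R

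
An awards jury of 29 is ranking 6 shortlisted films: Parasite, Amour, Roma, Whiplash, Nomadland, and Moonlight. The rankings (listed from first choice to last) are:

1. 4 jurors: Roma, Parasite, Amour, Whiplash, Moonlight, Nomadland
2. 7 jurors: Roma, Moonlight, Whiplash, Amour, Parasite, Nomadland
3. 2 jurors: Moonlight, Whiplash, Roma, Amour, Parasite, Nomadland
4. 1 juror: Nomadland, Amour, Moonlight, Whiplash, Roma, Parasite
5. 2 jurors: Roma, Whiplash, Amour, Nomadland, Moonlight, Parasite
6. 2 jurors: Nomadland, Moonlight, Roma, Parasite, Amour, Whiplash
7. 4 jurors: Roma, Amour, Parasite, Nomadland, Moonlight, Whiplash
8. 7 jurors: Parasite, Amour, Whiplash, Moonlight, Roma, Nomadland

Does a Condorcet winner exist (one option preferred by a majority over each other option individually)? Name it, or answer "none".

Roma vs Parasite: 22–7 for Roma.
Roma vs Amour: 21–8 for Roma.
Roma vs Whiplash: 19–10 for Roma.
Roma vs Nomadland: 26–3 for Roma.
Roma vs Moonlight: 17–12 for Roma.
Roma beats every other option head-to-head.

Roma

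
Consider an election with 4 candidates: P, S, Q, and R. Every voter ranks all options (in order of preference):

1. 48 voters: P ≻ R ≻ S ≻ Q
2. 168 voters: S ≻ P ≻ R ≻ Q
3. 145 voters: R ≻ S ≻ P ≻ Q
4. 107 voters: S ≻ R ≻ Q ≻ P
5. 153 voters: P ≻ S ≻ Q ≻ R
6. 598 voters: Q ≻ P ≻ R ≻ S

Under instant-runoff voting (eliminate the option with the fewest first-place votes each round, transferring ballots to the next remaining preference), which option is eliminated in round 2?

P

Round 1: P 201, S 275, Q 598, R 145. Eliminate R.
Round 2: P 201, S 420, Q 598. Eliminate P.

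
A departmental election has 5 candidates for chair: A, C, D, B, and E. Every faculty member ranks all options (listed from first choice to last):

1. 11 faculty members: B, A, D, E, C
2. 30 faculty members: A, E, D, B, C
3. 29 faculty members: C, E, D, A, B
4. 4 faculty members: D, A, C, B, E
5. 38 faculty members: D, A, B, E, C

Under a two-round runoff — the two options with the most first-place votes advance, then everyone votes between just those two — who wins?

D

Round 1 first-place votes: A 30, C 29, D 42, B 11, E 0.
D and A advance.
Runoff: D is preferred to A by 71 voters; A by 41.
D wins the runoff.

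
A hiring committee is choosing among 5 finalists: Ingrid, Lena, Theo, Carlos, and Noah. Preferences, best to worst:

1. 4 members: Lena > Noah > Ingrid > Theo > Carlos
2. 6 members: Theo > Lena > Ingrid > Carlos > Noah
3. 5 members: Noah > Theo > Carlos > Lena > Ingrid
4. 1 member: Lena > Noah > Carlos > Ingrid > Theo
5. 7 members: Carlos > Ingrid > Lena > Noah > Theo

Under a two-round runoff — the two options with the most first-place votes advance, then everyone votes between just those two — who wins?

Theo

Round 1 first-place votes: Ingrid 0, Lena 5, Theo 6, Carlos 7, Noah 5.
Carlos and Theo advance.
Runoff: Carlos is preferred to Theo by 8 voters; Theo by 15.
Theo wins the runoff.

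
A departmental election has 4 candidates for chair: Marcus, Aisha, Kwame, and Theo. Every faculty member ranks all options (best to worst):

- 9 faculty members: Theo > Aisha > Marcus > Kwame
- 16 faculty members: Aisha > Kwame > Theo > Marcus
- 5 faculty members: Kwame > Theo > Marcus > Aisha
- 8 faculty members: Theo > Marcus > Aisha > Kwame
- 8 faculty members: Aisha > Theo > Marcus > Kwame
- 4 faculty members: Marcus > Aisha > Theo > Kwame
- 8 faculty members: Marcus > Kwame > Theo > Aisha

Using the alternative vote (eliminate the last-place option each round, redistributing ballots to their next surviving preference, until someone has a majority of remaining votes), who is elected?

Round 1: Marcus 12, Aisha 24, Kwame 5, Theo 17. Eliminate Kwame.
Round 2: Marcus 12, Aisha 24, Theo 22. Eliminate Marcus.
Round 3: Aisha 28, Theo 30. Theo has a majority.

Theo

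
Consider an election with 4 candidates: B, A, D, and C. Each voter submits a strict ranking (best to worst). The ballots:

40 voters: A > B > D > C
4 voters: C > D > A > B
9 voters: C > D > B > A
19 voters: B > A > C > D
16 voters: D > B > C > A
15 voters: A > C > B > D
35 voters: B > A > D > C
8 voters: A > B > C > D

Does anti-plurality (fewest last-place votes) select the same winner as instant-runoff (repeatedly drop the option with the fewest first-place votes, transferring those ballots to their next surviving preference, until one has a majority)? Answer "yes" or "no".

yes

Anti-plurality — last-place votes: B 4, A 25, D 42, C 75. Winner: B.
Instant-runoff — R1 B 54, A 63, D 16, C 13 (C out); R2 B 54, A 63, D 29 (D out); R3 B 79, A 67 (B winner). Winner: B.
The two methods agree.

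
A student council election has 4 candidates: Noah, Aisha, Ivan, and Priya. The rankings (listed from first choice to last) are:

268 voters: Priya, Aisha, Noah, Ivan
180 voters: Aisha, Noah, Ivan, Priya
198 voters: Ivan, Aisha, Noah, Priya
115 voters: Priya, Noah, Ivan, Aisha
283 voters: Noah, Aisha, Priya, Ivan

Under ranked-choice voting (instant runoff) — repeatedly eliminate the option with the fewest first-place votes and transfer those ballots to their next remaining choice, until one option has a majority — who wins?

Noah

Round 1: Noah 283, Aisha 180, Ivan 198, Priya 383. Eliminate Aisha.
Round 2: Noah 463, Ivan 198, Priya 383. Eliminate Ivan.
Round 3: Noah 661, Priya 383. Noah has a majority.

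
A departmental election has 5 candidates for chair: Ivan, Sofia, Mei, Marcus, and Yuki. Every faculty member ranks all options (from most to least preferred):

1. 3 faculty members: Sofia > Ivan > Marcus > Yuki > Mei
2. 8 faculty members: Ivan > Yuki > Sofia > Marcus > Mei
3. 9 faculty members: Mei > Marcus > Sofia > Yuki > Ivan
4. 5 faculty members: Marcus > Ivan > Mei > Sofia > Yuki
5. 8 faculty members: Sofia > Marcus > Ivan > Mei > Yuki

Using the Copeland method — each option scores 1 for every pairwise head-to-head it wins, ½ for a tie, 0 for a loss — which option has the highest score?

Sofia

Ivan: beats Mei and Yuki; loses to Sofia and Marcus → score 2.
Sofia: beats Ivan, Mei, Marcus, and Yuki → score 4.
Mei: beats Yuki; loses to Ivan, Sofia, and Marcus → score 1.
Marcus: beats Ivan, Mei, and Yuki; loses to Sofia → score 3.
Yuki: loses to Ivan, Sofia, Mei, and Marcus → score 0.
Sofia has the best pairwise record.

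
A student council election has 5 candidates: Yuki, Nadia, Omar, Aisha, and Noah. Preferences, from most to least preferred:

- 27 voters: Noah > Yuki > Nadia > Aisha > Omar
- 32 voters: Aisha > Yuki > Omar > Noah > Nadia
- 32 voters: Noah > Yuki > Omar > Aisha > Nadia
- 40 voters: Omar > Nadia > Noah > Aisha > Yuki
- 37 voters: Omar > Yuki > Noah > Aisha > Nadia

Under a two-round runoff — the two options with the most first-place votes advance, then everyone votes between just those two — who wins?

Round 1 first-place votes: Yuki 0, Nadia 0, Omar 77, Aisha 32, Noah 59.
Omar and Noah advance.
Runoff: Omar is preferred to Noah by 109 voters; Noah by 59.
Omar wins the runoff.

Omar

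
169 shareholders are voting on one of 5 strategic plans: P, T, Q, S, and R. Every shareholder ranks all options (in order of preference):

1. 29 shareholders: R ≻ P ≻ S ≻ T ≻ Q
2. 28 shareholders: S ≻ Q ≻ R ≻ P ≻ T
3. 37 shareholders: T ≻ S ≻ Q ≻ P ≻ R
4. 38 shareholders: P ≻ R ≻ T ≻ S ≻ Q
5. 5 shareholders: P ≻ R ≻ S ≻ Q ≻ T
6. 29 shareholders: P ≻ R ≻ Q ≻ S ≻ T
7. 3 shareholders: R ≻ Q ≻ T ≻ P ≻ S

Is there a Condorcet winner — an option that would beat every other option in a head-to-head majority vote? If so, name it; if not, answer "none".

P vs T: 129–40 for P.
P vs Q: 101–68 for P.
P vs S: 104–65 for P.
P vs R: 109–60 for P.
P beats every other option head-to-head.

P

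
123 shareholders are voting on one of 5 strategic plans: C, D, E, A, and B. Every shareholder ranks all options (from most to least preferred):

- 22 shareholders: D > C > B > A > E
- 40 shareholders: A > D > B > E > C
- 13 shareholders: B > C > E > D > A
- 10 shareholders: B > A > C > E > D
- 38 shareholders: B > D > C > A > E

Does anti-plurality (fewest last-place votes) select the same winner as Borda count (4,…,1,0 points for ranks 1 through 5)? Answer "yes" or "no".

yes

Anti-plurality — last-place votes: C 40, D 10, E 60, A 13, B 0. Winner: B.
Borda — scores: C 201, D 335, E 76, A 250, B 368. Winner: B.
The two methods agree.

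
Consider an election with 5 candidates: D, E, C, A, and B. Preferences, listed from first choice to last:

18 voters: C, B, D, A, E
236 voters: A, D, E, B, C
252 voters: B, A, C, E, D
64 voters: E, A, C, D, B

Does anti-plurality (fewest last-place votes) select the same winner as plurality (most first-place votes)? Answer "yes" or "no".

no

Anti-plurality — last-place votes: D 252, E 18, C 236, A 0, B 64. Winner: A.
Plurality — first-place votes: D 0, E 64, C 18, A 236, B 252. Winner: B.
The two methods disagree.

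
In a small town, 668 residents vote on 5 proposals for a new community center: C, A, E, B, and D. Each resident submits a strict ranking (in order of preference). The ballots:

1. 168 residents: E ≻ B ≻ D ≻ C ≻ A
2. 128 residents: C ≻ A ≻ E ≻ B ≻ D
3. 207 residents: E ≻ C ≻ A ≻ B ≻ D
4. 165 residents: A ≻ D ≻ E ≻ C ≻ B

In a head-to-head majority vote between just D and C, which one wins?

C

Voters preferring D to C: 333; preferring C to D: 335.
C wins the head-to-head.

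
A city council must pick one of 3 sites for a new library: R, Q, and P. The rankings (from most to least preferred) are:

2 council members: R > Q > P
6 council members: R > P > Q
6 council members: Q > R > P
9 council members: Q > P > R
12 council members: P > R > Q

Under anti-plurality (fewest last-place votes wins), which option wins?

P

Last-place votes: R 9, Q 18, P 8.
P is ranked last by the fewest voters, so P wins.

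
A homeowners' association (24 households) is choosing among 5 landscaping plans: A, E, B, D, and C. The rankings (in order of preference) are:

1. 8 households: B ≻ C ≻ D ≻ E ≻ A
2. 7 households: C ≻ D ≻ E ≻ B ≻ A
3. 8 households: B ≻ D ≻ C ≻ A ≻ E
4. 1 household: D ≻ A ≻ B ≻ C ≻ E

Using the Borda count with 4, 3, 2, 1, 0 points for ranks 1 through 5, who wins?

B

A: 8·0 + 7·0 + 8·1 + 1·3 = 11
E: 8·1 + 7·2 + 8·0 + 1·0 = 22
B: 8·4 + 7·1 + 8·4 + 1·2 = 73
D: 8·2 + 7·3 + 8·3 + 1·4 = 65
C: 8·3 + 7·4 + 8·2 + 1·1 = 69
B has the highest Borda score (73).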